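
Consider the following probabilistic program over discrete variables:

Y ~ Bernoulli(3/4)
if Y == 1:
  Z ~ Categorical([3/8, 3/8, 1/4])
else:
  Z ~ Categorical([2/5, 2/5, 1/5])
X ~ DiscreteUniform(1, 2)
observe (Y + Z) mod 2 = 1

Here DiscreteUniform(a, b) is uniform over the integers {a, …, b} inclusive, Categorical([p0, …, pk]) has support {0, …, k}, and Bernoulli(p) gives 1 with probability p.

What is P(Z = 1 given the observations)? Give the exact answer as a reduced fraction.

Enumerate traces; 6 have nonzero weight after conditioning:
  (Y=0, Z=1, X=1) weight 1/20
  (Y=0, Z=1, X=2) weight 1/20
  (Y=1, Z=0, X=1) weight 9/64
  (Y=1, Z=0, X=2) weight 9/64
  (Y=1, Z=2, X=1) weight 3/32
  (Y=1, Z=2, X=2) weight 3/32
Group by Z:
  weight(Z=0) = 9/32
  weight(Z=1) = 1/10
  weight(Z=2) = 3/16
Total weight = 9/32 + 1/10 + 3/16 = 91/160
P(Z=0 | obs) = 9/32 / 91/160 = 45/91
P(Z=1 | obs) = 1/10 / 91/160 = 16/91
P(Z=2 | obs) = 3/16 / 91/160 = 30/91

P(Z = 1 | obs) = 16/91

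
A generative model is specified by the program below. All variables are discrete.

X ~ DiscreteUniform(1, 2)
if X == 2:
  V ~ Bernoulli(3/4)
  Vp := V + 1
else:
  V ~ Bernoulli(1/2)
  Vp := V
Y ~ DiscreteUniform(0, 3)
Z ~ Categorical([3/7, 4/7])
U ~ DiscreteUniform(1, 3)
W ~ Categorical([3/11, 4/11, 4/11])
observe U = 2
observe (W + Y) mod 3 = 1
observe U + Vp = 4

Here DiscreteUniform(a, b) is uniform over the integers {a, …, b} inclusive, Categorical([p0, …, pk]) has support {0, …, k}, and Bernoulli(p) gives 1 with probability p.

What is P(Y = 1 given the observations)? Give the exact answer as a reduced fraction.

Enumerate traces; 8 have nonzero weight after conditioning:
  (X=2, V=1, Y=0, Z=0, U=2, W=1) weight 3/616
  (X=2, V=1, Y=0, Z=1, U=2, W=1) weight 1/154
  (X=2, V=1, Y=1, Z=0, U=2, W=0) weight 9/2464
  (X=2, V=1, Y=1, Z=1, U=2, W=0) weight 3/616
  (X=2, V=1, Y=2, Z=0, U=2, W=2) weight 3/616
  (X=2, V=1, Y=2, Z=1, U=2, W=2) weight 1/154
  (X=2, V=1, Y=3, Z=0, U=2, W=1) weight 3/616
  (X=2, V=1, Y=3, Z=1, U=2, W=1) weight 1/154
Group by Y:
  weight(Y=0) = 1/88
  weight(Y=1) = 3/352
  weight(Y=2) = 1/88
  weight(Y=3) = 1/88
Total weight = 1/88 + 3/352 + 1/88 + 1/88 = 15/352
P(Y=0 | obs) = 1/88 / 15/352 = 4/15
P(Y=1 | obs) = 3/352 / 15/352 = 1/5
P(Y=2 | obs) = 1/88 / 15/352 = 4/15
P(Y=3 | obs) = 1/88 / 15/352 = 4/15

P(Y = 1 | obs) = 1/5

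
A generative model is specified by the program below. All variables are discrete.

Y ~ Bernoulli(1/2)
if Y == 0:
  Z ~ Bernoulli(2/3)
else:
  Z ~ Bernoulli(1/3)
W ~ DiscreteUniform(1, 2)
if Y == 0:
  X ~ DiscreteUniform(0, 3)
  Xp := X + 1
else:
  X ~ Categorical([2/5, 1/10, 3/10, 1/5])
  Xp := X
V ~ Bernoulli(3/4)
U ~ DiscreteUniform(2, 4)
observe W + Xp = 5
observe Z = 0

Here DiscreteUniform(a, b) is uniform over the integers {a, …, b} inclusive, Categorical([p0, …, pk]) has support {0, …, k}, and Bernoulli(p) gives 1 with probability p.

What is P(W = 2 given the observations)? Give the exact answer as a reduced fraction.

P(W = 2 | obs) = 13/18

Enumerate traces; 18 have nonzero weight after conditioning:
  (Y=0, Z=0, W=1, X=3, V=0, U=2) weight 1/576
  (Y=0, Z=0, W=1, X=3, V=0, U=3) weight 1/576
  (Y=0, Z=0, W=1, X=3, V=0, U=4) weight 1/576
  (Y=0, Z=0, W=1, X=3, V=1, U=2) weight 1/192
  (Y=0, Z=0, W=1, X=3, V=1, U=3) weight 1/192
  (Y=0, Z=0, W=1, X=3, V=1, U=4) weight 1/192
  (Y=0, Z=0, W=2, X=2, V=0, U=2) weight 1/576
  (Y=0, Z=0, W=2, X=2, V=0, U=3) weight 1/576
  … 10 more
Group by W:
  weight(W=1) = 1/48
  weight(W=2) = 13/240
Total weight = 1/48 + 13/240 = 3/40
P(W=1 | obs) = 1/48 / 3/40 = 5/18
P(W=2 | obs) = 13/240 / 3/40 = 13/18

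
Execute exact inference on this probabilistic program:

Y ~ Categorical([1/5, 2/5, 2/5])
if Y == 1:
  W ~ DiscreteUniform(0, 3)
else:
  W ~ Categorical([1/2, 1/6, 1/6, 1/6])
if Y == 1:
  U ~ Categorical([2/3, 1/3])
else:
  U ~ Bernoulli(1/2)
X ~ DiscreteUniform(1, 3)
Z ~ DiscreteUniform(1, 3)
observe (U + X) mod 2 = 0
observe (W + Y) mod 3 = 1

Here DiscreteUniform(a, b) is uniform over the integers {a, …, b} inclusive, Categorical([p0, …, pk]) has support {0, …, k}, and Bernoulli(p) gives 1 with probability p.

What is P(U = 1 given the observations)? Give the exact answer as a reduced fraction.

P(U = 1 | obs) = 14/25

Enumerate traces; 36 have nonzero weight after conditioning:
  (Y=0, W=1, U=0, X=2, Z=1) weight 1/540
  (Y=0, W=1, U=0, X=2, Z=2) weight 1/540
  (Y=0, W=1, U=0, X=2, Z=3) weight 1/540
  (Y=0, W=1, U=1, X=1, Z=1) weight 1/540
  (Y=0, W=1, U=1, X=1, Z=2) weight 1/540
  (Y=0, W=1, U=1, X=1, Z=3) weight 1/540
  (Y=0, W=1, U=1, X=3, Z=1) weight 1/540
  (Y=0, W=1, U=1, X=3, Z=2) weight 1/540
  … 28 more
Group by U:
  weight(U=0) = 11/180
  weight(U=1) = 7/90
Total weight = 11/180 + 7/90 = 5/36
P(U=0 | obs) = 11/180 / 5/36 = 11/25
P(U=1 | obs) = 7/90 / 5/36 = 14/25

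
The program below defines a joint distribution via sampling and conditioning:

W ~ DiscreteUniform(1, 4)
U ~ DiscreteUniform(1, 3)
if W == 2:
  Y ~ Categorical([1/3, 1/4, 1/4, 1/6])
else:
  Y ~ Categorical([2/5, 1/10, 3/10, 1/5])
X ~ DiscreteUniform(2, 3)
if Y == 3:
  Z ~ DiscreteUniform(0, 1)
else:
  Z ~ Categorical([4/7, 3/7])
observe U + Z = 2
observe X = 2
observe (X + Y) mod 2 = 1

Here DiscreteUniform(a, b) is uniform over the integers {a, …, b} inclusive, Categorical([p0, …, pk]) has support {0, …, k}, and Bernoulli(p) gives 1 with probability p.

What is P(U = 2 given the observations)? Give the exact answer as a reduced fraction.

P(U = 2 | obs) = 293/553

Enumerate traces; 16 have nonzero weight after conditioning:
  (W=1, U=1, Y=1, X=2, Z=1) weight 1/560
  (W=1, U=1, Y=3, X=2, Z=1) weight 1/240
  (W=1, U=2, Y=1, X=2, Z=0) weight 1/420
  (W=1, U=2, Y=3, X=2, Z=0) weight 1/240
  (W=2, U=1, Y=1, X=2, Z=1) weight 1/224
  (W=2, U=1, Y=3, X=2, Z=1) weight 1/288
  (W=2, U=2, Y=1, X=2, Z=0) weight 1/168
  (W=2, U=2, Y=3, X=2, Z=0) weight 1/288
  … 8 more
Group by U:
  weight(U=1) = 13/504
  weight(U=2) = 293/10080
Total weight = 13/504 + 293/10080 = 79/1440
P(U=1 | obs) = 13/504 / 79/1440 = 260/553
P(U=2 | obs) = 293/10080 / 79/1440 = 293/553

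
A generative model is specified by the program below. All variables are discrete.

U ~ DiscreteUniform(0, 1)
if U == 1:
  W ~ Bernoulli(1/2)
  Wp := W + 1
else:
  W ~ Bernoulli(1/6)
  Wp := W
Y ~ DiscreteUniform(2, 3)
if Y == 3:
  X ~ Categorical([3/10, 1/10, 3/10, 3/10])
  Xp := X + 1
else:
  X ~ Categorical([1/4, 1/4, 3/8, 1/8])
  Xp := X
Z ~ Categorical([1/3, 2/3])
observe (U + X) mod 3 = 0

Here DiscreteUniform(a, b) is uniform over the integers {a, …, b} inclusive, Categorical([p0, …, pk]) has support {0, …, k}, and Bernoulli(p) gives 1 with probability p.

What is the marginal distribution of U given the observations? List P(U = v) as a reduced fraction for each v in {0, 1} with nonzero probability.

P(U=0) = 13/22, P(U=1) = 9/22

Enumerate traces; 24 have nonzero weight after conditioning:
  (U=0, W=0, Y=2, X=0, Z=0) weight 5/288
  (U=0, W=0, Y=2, X=0, Z=1) weight 5/144
  (U=0, W=0, Y=2, X=3, Z=0) weight 5/576
  (U=0, W=0, Y=2, X=3, Z=1) weight 5/288
  (U=0, W=0, Y=3, X=0, Z=0) weight 1/48
  (U=0, W=0, Y=3, X=0, Z=1) weight 1/24
  (U=0, W=0, Y=3, X=3, Z=0) weight 1/48
  (U=0, W=0, Y=3, X=3, Z=1) weight 1/24
  (U=1, W=0, Y=2, X=2, Z=0) weight 1/64
  … 15 more
Group by U:
  weight(U=0) = 39/160
  weight(U=1) = 27/160
Total weight = 39/160 + 27/160 = 33/80
P(U=0 | obs) = 39/160 / 33/80 = 13/22
P(U=1 | obs) = 27/160 / 33/80 = 9/22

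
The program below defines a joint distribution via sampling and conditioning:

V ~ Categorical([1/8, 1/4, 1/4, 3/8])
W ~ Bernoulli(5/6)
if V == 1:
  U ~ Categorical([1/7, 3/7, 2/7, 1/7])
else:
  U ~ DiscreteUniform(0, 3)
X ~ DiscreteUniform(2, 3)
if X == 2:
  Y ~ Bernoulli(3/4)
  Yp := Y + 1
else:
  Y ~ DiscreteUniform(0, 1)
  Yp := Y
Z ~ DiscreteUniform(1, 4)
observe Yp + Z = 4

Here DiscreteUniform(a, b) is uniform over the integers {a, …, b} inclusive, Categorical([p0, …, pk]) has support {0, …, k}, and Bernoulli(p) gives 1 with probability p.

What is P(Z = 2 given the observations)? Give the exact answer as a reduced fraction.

P(Z = 2 | obs) = 3/8

Enumerate traces; 128 have nonzero weight after conditioning:
  (V=0, W=0, U=0, X=2, Y=0, Z=3) weight 1/6144
  (V=0, W=0, U=0, X=2, Y=1, Z=2) weight 1/2048
  (V=0, W=0, U=0, X=3, Y=0, Z=4) weight 1/3072
  (V=0, W=0, U=0, X=3, Y=1, Z=3) weight 1/3072
  (V=0, W=0, U=1, X=2, Y=0, Z=3) weight 1/6144
  (V=0, W=0, U=1, X=2, Y=1, Z=2) weight 1/2048
  (V=0, W=0, U=1, X=3, Y=0, Z=4) weight 1/3072
  (V=0, W=0, U=1, X=3, Y=1, Z=3) weight 1/3072
  … 120 more
Group by Z:
  weight(Z=2) = 3/32
  weight(Z=3) = 3/32
  weight(Z=4) = 1/16
Total weight = 3/32 + 3/32 + 1/16 = 1/4
P(Z=2 | obs) = 3/32 / 1/4 = 3/8
P(Z=3 | obs) = 3/32 / 1/4 = 3/8
P(Z=4 | obs) = 1/16 / 1/4 = 1/4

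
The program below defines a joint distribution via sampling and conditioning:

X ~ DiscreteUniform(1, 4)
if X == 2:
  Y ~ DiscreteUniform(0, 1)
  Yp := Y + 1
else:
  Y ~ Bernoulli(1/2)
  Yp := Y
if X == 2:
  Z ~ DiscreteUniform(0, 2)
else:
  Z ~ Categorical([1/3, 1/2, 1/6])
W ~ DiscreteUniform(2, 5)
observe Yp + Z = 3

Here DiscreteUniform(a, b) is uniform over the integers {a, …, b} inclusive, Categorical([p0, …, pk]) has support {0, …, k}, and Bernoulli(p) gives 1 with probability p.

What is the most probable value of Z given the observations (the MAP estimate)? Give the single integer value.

argmax_v P(Z = v | obs) = 2

Enumerate traces; 20 have nonzero weight after conditioning:
  (X=1, Y=1, Z=2, W=2) weight 1/192
  (X=1, Y=1, Z=2, W=3) weight 1/192
  (X=1, Y=1, Z=2, W=4) weight 1/192
  (X=1, Y=1, Z=2, W=5) weight 1/192
  (X=2, Y=0, Z=2, W=2) weight 1/96
  (X=2, Y=0, Z=2, W=3) weight 1/96
  (X=2, Y=0, Z=2, W=4) weight 1/96
  (X=2, Y=0, Z=2, W=5) weight 1/96
  (X=2, Y=1, Z=1, W=2) weight 1/96
  … 11 more
Group by Z:
  weight(Z=1) = 1/24
  weight(Z=2) = 5/48
Total weight = 1/24 + 5/48 = 7/48
P(Z=1 | obs) = 1/24 / 7/48 = 2/7
P(Z=2 | obs) = 5/48 / 7/48 = 5/7
argmax = 2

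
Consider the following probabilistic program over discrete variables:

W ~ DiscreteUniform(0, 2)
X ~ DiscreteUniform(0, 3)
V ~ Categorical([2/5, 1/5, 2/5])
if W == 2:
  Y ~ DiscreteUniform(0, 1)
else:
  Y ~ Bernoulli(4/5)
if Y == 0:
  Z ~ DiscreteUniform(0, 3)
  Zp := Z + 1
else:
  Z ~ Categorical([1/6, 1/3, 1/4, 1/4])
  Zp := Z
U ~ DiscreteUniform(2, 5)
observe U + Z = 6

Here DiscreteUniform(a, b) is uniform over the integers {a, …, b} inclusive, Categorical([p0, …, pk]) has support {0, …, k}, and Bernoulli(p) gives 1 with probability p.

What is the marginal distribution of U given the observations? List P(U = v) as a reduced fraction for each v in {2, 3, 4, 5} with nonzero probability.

P(U=3) = 30/97, P(U=4) = 30/97, P(U=5) = 37/97

Enumerate traces; 216 have nonzero weight after conditioning:
  (W=0, X=0, V=0, Y=0, Z=1, U=5) weight 1/2400
  (W=0, X=0, V=0, Y=0, Z=2, U=4) weight 1/2400
  (W=0, X=0, V=0, Y=0, Z=3, U=3) weight 1/2400
  (W=0, X=0, V=0, Y=1, Z=1, U=5) weight 1/450
  (W=0, X=0, V=0, Y=1, Z=2, U=4) weight 1/600
  (W=0, X=0, V=0, Y=1, Z=3, U=3) weight 1/600
  (W=0, X=0, V=1, Y=0, Z=1, U=5) weight 1/4800
  (W=0, X=0, V=1, Y=0, Z=2, U=4) weight 1/4800
  … 208 more
Group by U:
  weight(U=3) = 1/16
  weight(U=4) = 1/16
  weight(U=5) = 37/480
Total weight = 1/16 + 1/16 + 37/480 = 97/480
P(U=3 | obs) = 1/16 / 97/480 = 30/97
P(U=4 | obs) = 1/16 / 97/480 = 30/97
P(U=5 | obs) = 37/480 / 97/480 = 37/97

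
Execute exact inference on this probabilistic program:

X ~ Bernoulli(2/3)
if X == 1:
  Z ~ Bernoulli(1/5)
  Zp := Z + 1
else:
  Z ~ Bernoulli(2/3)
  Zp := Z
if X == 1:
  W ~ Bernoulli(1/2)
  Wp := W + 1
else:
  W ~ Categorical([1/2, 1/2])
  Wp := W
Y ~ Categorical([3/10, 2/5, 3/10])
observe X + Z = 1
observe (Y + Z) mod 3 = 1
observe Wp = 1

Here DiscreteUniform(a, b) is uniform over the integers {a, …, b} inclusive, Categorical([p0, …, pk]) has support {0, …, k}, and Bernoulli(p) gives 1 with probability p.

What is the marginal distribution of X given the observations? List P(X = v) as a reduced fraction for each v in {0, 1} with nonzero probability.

P(X=0) = 5/21, P(X=1) = 16/21

Enumerate traces; 2 have nonzero weight after conditioning:
  (X=0, Z=1, W=1, Y=0) weight 1/30
  (X=1, Z=0, W=0, Y=1) weight 8/75
Group by X:
  weight(X=0) = 1/30
  weight(X=1) = 8/75
Total weight = 1/30 + 8/75 = 7/50
P(X=0 | obs) = 1/30 / 7/50 = 5/21
P(X=1 | obs) = 8/75 / 7/50 = 16/21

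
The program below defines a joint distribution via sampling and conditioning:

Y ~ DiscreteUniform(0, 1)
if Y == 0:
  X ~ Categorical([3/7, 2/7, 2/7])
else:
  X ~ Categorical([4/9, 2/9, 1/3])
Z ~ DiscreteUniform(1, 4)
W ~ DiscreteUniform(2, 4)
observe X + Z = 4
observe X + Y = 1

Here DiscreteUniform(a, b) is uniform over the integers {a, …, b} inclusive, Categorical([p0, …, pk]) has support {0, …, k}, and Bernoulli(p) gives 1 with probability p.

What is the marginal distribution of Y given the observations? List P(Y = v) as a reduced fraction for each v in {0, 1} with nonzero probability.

P(Y=0) = 9/23, P(Y=1) = 14/23

Enumerate traces; 6 have nonzero weight after conditioning:
  (Y=0, X=1, Z=3, W=2) weight 1/84
  (Y=0, X=1, Z=3, W=3) weight 1/84
  (Y=0, X=1, Z=3, W=4) weight 1/84
  (Y=1, X=0, Z=4, W=2) weight 1/54
  (Y=1, X=0, Z=4, W=3) weight 1/54
  (Y=1, X=0, Z=4, W=4) weight 1/54
Group by Y:
  weight(Y=0) = 1/28
  weight(Y=1) = 1/18
Total weight = 1/28 + 1/18 = 23/252
P(Y=0 | obs) = 1/28 / 23/252 = 9/23
P(Y=1 | obs) = 1/18 / 23/252 = 14/23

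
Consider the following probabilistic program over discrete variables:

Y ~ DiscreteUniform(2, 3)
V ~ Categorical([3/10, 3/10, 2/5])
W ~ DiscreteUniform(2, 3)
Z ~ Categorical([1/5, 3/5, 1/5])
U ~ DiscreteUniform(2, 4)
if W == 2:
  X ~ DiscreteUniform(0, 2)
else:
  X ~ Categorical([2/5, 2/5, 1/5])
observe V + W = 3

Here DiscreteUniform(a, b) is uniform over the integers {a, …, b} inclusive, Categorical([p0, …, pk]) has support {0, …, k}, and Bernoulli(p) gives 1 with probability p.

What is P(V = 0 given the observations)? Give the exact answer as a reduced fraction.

Enumerate traces; 108 have nonzero weight after conditioning:
  (Y=2, V=0, W=3, Z=0, U=2, X=0) weight 1/500
  (Y=2, V=0, W=3, Z=0, U=2, X=1) weight 1/500
  (Y=2, V=0, W=3, Z=0, U=2, X=2) weight 1/1000
  (Y=2, V=0, W=3, Z=0, U=3, X=0) weight 1/500
  (Y=2, V=0, W=3, Z=0, U=3, X=1) weight 1/500
  (Y=2, V=0, W=3, Z=0, U=3, X=2) weight 1/1000
  (Y=2, V=0, W=3, Z=0, U=4, X=0) weight 1/500
  (Y=2, V=0, W=3, Z=0, U=4, X=1) weight 1/500
  (Y=2, V=1, W=2, Z=0, U=2, X=0) weight 1/600
  … 99 more
Group by V:
  weight(V=0) = 3/20
  weight(V=1) = 3/20
Total weight = 3/20 + 3/20 = 3/10
P(V=0 | obs) = 3/20 / 3/10 = 1/2
P(V=1 | obs) = 3/20 / 3/10 = 1/2

P(V = 0 | obs) = 1/2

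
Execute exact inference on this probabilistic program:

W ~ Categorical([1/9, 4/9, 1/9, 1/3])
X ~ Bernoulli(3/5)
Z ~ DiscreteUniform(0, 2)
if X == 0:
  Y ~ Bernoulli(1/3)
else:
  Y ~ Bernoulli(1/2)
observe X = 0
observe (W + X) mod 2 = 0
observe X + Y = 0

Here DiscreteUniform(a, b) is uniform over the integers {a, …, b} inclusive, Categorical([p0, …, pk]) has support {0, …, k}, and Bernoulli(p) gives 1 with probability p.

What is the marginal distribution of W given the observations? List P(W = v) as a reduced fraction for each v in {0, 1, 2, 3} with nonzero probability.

P(W=0) = 1/2, P(W=2) = 1/2

Enumerate traces; 6 have nonzero weight after conditioning:
  (W=0, X=0, Z=0, Y=0) weight 4/405
  (W=0, X=0, Z=1, Y=0) weight 4/405
  (W=0, X=0, Z=2, Y=0) weight 4/405
  (W=2, X=0, Z=0, Y=0) weight 4/405
  (W=2, X=0, Z=1, Y=0) weight 4/405
  (W=2, X=0, Z=2, Y=0) weight 4/405
Group by W:
  weight(W=0) = 4/135
  weight(W=2) = 4/135
Total weight = 4/135 + 4/135 = 8/135
P(W=0 | obs) = 4/135 / 8/135 = 1/2
P(W=2 | obs) = 4/135 / 8/135 = 1/2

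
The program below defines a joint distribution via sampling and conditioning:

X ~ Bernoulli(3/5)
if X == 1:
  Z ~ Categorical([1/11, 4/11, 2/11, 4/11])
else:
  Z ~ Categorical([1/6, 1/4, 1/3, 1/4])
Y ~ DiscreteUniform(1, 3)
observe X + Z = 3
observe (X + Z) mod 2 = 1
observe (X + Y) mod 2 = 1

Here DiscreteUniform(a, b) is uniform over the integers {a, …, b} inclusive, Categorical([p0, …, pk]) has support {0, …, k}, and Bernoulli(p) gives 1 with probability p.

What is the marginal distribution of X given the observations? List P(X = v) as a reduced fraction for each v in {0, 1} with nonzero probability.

P(X=0) = 11/17, P(X=1) = 6/17

Enumerate traces; 3 have nonzero weight after conditioning:
  (X=0, Z=3, Y=1) weight 1/30
  (X=0, Z=3, Y=3) weight 1/30
  (X=1, Z=2, Y=2) weight 2/55
Group by X:
  weight(X=0) = 1/15
  weight(X=1) = 2/55
Total weight = 1/15 + 2/55 = 17/165
P(X=0 | obs) = 1/15 / 17/165 = 11/17
P(X=1 | obs) = 2/55 / 17/165 = 6/17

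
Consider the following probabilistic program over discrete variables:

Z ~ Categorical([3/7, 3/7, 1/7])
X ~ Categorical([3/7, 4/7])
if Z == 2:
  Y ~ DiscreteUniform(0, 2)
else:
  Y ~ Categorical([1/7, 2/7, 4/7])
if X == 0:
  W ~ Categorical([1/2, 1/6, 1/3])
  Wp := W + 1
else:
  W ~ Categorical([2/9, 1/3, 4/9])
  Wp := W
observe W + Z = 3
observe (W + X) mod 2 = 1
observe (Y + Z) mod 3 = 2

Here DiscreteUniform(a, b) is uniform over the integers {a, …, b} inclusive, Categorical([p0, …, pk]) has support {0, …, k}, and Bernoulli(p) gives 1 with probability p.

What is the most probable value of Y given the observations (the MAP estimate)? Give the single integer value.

Enumerate traces; 2 have nonzero weight after conditioning:
  (Z=1, X=1, Y=1, W=2) weight 32/1029
  (Z=2, X=0, Y=0, W=1) weight 1/294
Group by Y:
  weight(Y=0) = 1/294
  weight(Y=1) = 32/1029
Total weight = 1/294 + 32/1029 = 71/2058
P(Y=0 | obs) = 1/294 / 71/2058 = 7/71
P(Y=1 | obs) = 32/1029 / 71/2058 = 64/71
argmax = 1

argmax_v P(Y = v | obs) = 1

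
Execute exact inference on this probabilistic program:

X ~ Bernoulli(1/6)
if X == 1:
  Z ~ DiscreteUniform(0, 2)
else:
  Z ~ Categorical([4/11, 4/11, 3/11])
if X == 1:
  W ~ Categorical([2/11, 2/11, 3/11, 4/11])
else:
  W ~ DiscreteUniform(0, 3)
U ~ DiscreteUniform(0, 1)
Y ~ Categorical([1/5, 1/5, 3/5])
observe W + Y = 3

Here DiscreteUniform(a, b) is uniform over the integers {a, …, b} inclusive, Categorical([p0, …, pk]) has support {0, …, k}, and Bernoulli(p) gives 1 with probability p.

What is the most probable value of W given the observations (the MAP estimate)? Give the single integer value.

argmax_v P(W = v | obs) = 1

Enumerate traces; 36 have nonzero weight after conditioning:
  (X=0, Z=0, W=1, U=0, Y=2) weight 1/44
  (X=0, Z=0, W=1, U=1, Y=2) weight 1/44
  (X=0, Z=0, W=2, U=0, Y=1) weight 1/132
  (X=0, Z=0, W=2, U=1, Y=1) weight 1/132
  (X=0, Z=0, W=3, U=0, Y=0) weight 1/132
  (X=0, Z=0, W=3, U=1, Y=0) weight 1/132
  (X=0, Z=1, W=1, U=0, Y=2) weight 1/44
  (X=0, Z=1, W=1, U=1, Y=2) weight 1/44
  … 28 more
Group by W:
  weight(W=1) = 63/440
  weight(W=2) = 67/1320
  weight(W=3) = 71/1320
Total weight = 63/440 + 67/1320 + 71/1320 = 109/440
P(W=1 | obs) = 63/440 / 109/440 = 63/109
P(W=2 | obs) = 67/1320 / 109/440 = 67/327
P(W=3 | obs) = 71/1320 / 109/440 = 71/327
argmax = 1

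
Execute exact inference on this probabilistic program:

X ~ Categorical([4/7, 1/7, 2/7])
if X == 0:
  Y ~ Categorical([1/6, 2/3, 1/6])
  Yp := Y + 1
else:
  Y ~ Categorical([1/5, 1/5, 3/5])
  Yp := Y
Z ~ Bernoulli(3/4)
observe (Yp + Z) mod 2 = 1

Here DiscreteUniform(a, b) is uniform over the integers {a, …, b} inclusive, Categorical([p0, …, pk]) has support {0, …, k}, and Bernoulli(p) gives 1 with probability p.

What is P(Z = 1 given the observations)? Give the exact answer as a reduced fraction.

Enumerate traces; 9 have nonzero weight after conditioning:
  (X=0, Y=0, Z=0) weight 1/42
  (X=0, Y=1, Z=1) weight 2/7
  (X=0, Y=2, Z=0) weight 1/42
  (X=1, Y=0, Z=1) weight 3/140
  (X=1, Y=1, Z=0) weight 1/140
  (X=1, Y=2, Z=1) weight 9/140
  (X=2, Y=0, Z=1) weight 3/70
  (X=2, Y=1, Z=0) weight 1/70
  … 1 more
Group by Z:
  weight(Z=0) = 29/420
  weight(Z=1) = 19/35
Total weight = 29/420 + 19/35 = 257/420
P(Z=0 | obs) = 29/420 / 257/420 = 29/257
P(Z=1 | obs) = 19/35 / 257/420 = 228/257

P(Z = 1 | obs) = 228/257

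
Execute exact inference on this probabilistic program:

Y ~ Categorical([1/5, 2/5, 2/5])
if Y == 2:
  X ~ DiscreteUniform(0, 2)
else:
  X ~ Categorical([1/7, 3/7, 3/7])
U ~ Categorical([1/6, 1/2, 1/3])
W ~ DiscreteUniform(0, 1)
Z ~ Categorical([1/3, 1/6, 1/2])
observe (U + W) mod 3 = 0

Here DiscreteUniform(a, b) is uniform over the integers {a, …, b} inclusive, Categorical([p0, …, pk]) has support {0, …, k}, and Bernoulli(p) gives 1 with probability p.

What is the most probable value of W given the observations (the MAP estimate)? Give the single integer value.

Enumerate traces; 54 have nonzero weight after conditioning:
  (Y=0, X=0, U=0, W=0, Z=0) weight 1/1260
  (Y=0, X=0, U=0, W=0, Z=1) weight 1/2520
  (Y=0, X=0, U=0, W=0, Z=2) weight 1/840
  (Y=0, X=0, U=2, W=1, Z=0) weight 1/630
  (Y=0, X=0, U=2, W=1, Z=1) weight 1/1260
  (Y=0, X=0, U=2, W=1, Z=2) weight 1/420
  (Y=0, X=1, U=0, W=0, Z=0) weight 1/420
  (Y=0, X=1, U=0, W=0, Z=1) weight 1/840
  … 46 more
Group by W:
  weight(W=0) = 1/12
  weight(W=1) = 1/6
Total weight = 1/12 + 1/6 = 1/4
P(W=0 | obs) = 1/12 / 1/4 = 1/3
P(W=1 | obs) = 1/6 / 1/4 = 2/3
argmax = 1

argmax_v P(W = v | obs) = 1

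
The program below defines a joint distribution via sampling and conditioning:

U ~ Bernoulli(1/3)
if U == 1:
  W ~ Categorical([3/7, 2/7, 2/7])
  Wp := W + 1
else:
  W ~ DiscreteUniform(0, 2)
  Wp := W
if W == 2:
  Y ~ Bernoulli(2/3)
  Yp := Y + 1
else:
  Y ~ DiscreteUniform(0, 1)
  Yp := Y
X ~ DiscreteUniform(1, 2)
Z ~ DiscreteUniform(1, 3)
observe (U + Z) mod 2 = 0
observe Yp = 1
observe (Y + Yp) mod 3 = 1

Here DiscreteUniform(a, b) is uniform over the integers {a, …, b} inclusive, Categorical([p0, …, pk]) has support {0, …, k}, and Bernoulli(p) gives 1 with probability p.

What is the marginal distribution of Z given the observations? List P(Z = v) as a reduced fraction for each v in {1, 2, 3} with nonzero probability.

Enumerate traces; 6 have nonzero weight after conditioning:
  (U=0, W=2, Y=0, X=1, Z=2) weight 1/81
  (U=0, W=2, Y=0, X=2, Z=2) weight 1/81
  (U=1, W=2, Y=0, X=1, Z=1) weight 1/189
  (U=1, W=2, Y=0, X=1, Z=3) weight 1/189
  (U=1, W=2, Y=0, X=2, Z=1) weight 1/189
  (U=1, W=2, Y=0, X=2, Z=3) weight 1/189
Group by Z:
  weight(Z=1) = 2/189
  weight(Z=2) = 2/81
  weight(Z=3) = 2/189
Total weight = 2/189 + 2/81 + 2/189 = 26/567
P(Z=1 | obs) = 2/189 / 26/567 = 3/13
P(Z=2 | obs) = 2/81 / 26/567 = 7/13
P(Z=3 | obs) = 2/189 / 26/567 = 3/13

P(Z=1) = 3/13, P(Z=2) = 7/13, P(Z=3) = 3/13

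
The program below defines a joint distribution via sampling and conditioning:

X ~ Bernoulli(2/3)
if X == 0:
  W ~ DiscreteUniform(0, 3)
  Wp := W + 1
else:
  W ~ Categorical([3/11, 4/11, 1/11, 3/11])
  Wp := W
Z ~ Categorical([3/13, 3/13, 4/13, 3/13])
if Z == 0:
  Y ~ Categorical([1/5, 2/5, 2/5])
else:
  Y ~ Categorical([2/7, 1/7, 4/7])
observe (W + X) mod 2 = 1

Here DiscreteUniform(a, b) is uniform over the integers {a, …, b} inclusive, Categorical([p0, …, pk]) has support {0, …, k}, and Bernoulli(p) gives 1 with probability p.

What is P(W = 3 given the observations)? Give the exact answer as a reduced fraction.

P(W = 3 | obs) = 11/54

Enumerate traces; 48 have nonzero weight after conditioning:
  (X=0, W=1, Z=0, Y=0) weight 1/260
  (X=0, W=1, Z=0, Y=1) weight 1/130
  (X=0, W=1, Z=0, Y=2) weight 1/130
  (X=0, W=1, Z=1, Y=0) weight 1/182
  (X=0, W=1, Z=1, Y=1) weight 1/364
  (X=0, W=1, Z=1, Y=2) weight 1/91
  (X=0, W=1, Z=2, Y=0) weight 2/273
  (X=0, W=1, Z=2, Y=1) weight 1/273
  (X=0, W=3, Z=0, Y=0) weight 1/260
  (X=1, W=0, Z=0, Y=0) weight 6/715
  … 38 more
Group by W:
  weight(W=0) = 2/11
  weight(W=1) = 1/12
  weight(W=2) = 2/33
  weight(W=3) = 1/12
Total weight = 2/11 + 1/12 + 2/33 + 1/12 = 9/22
P(W=0 | obs) = 2/11 / 9/22 = 4/9
P(W=1 | obs) = 1/12 / 9/22 = 11/54
P(W=2 | obs) = 2/33 / 9/22 = 4/27
P(W=3 | obs) = 1/12 / 9/22 = 11/54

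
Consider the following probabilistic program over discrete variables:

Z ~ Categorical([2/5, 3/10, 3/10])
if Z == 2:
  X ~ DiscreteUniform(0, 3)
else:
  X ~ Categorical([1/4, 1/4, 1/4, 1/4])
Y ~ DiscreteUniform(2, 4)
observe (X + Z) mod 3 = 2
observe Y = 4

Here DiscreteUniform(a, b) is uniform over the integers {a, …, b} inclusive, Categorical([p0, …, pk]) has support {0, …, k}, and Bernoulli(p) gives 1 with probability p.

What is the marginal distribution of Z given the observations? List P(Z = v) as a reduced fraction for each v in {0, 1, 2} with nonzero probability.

Enumerate traces; 4 have nonzero weight after conditioning:
  (Z=0, X=2, Y=4) weight 1/30
  (Z=1, X=1, Y=4) weight 1/40
  (Z=2, X=0, Y=4) weight 1/40
  (Z=2, X=3, Y=4) weight 1/40
Group by Z:
  weight(Z=0) = 1/30
  weight(Z=1) = 1/40
  weight(Z=2) = 1/20
Total weight = 1/30 + 1/40 + 1/20 = 13/120
P(Z=0 | obs) = 1/30 / 13/120 = 4/13
P(Z=1 | obs) = 1/40 / 13/120 = 3/13
P(Z=2 | obs) = 1/20 / 13/120 = 6/13

P(Z=0) = 4/13, P(Z=1) = 3/13, P(Z=2) = 6/13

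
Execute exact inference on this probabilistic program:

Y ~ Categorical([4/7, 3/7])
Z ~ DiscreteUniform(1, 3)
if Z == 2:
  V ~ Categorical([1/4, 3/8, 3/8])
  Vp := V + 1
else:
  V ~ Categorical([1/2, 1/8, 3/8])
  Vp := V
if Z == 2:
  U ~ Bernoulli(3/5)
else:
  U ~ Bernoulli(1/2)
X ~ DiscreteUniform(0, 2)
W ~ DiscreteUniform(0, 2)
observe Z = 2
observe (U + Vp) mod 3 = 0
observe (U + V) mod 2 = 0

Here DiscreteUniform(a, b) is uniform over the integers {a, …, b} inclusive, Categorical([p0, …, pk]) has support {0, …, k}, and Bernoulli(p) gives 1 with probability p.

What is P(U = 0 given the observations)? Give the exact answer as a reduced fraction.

P(U = 0 | obs) = 2/5

Enumerate traces; 36 have nonzero weight after conditioning:
  (Y=0, Z=2, V=1, U=1, X=0, W=0) weight 1/210
  (Y=0, Z=2, V=1, U=1, X=0, W=1) weight 1/210
  (Y=0, Z=2, V=1, U=1, X=0, W=2) weight 1/210
  (Y=0, Z=2, V=1, U=1, X=1, W=0) weight 1/210
  (Y=0, Z=2, V=1, U=1, X=1, W=1) weight 1/210
  (Y=0, Z=2, V=1, U=1, X=1, W=2) weight 1/210
  (Y=0, Z=2, V=1, U=1, X=2, W=0) weight 1/210
  (Y=0, Z=2, V=1, U=1, X=2, W=1) weight 1/210
  (Y=0, Z=2, V=2, U=0, X=0, W=0) weight 1/315
  … 27 more
Group by U:
  weight(U=0) = 1/20
  weight(U=1) = 3/40
Total weight = 1/20 + 3/40 = 1/8
P(U=0 | obs) = 1/20 / 1/8 = 2/5
P(U=1 | obs) = 3/40 / 1/8 = 3/5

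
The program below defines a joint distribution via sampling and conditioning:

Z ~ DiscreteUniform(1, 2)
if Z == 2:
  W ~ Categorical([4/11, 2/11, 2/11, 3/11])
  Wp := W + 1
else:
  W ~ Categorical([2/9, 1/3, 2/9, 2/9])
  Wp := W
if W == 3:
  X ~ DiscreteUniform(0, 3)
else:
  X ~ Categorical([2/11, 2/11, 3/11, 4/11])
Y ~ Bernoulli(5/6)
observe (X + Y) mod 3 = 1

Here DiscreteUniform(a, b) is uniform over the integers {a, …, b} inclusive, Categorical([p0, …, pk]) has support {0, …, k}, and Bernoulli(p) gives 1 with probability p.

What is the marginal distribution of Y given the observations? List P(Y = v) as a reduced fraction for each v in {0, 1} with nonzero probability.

Enumerate traces; 24 have nonzero weight after conditioning:
  (Z=1, W=0, X=0, Y=1) weight 5/297
  (Z=1, W=0, X=1, Y=0) weight 1/297
  (Z=1, W=0, X=3, Y=1) weight 10/297
  (Z=1, W=1, X=0, Y=1) weight 5/198
  (Z=1, W=1, X=1, Y=0) weight 1/198
  (Z=1, W=1, X=3, Y=1) weight 5/99
  (Z=1, W=2, X=0, Y=1) weight 5/297
  (Z=1, W=2, X=1, Y=0) weight 1/297
  … 16 more
Group by Y:
  weight(Y=0) = 577/17424
  weight(Y=1) = 11635/26136
Total weight = 577/17424 + 11635/26136 = 25001/52272
P(Y=0 | obs) = 577/17424 / 25001/52272 = 1731/25001
P(Y=1 | obs) = 11635/26136 / 25001/52272 = 23270/25001

P(Y=0) = 1731/25001, P(Y=1) = 23270/25001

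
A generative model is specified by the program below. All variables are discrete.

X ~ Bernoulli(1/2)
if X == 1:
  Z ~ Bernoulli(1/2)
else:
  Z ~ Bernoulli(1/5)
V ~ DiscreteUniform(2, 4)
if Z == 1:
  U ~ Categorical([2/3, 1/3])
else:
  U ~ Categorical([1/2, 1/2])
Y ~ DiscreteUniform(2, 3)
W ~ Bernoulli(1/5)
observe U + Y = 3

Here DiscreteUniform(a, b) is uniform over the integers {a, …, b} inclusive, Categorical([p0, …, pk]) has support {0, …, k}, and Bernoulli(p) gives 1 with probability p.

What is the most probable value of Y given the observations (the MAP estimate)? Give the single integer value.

argmax_v P(Y = v | obs) = 3

Enumerate traces; 48 have nonzero weight after conditioning:
  (X=0, Z=0, V=2, U=0, Y=3, W=0) weight 2/75
  (X=0, Z=0, V=2, U=0, Y=3, W=1) weight 1/150
  (X=0, Z=0, V=2, U=1, Y=2, W=0) weight 2/75
  (X=0, Z=0, V=2, U=1, Y=2, W=1) weight 1/150
  (X=0, Z=0, V=3, U=0, Y=3, W=0) weight 2/75
  (X=0, Z=0, V=3, U=0, Y=3, W=1) weight 1/150
  (X=0, Z=0, V=3, U=1, Y=2, W=0) weight 2/75
  (X=0, Z=0, V=3, U=1, Y=2, W=1) weight 1/150
  … 40 more
Group by Y:
  weight(Y=2) = 53/240
  weight(Y=3) = 67/240
Total weight = 53/240 + 67/240 = 1/2
P(Y=2 | obs) = 53/240 / 1/2 = 53/120
P(Y=3 | obs) = 67/240 / 1/2 = 67/120
argmax = 3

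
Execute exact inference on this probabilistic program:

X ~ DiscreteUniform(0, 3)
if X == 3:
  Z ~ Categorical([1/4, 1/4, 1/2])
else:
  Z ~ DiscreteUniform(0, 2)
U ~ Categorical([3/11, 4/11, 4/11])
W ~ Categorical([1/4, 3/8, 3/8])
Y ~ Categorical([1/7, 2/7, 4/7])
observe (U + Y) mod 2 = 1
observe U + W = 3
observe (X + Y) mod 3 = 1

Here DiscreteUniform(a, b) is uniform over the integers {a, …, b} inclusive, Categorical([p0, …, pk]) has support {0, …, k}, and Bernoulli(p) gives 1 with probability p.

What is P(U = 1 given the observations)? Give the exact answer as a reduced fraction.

Enumerate traces; 12 have nonzero weight after conditioning:
  (X=0, Z=0, U=2, W=1, Y=1) weight 1/308
  (X=0, Z=1, U=2, W=1, Y=1) weight 1/308
  (X=0, Z=2, U=2, W=1, Y=1) weight 1/308
  (X=1, Z=0, U=1, W=2, Y=0) weight 1/616
  (X=1, Z=1, U=1, W=2, Y=0) weight 1/616
  (X=1, Z=2, U=1, W=2, Y=0) weight 1/616
  (X=2, Z=0, U=1, W=2, Y=2) weight 1/154
  (X=2, Z=1, U=1, W=2, Y=2) weight 1/154
  … 4 more
Group by U:
  weight(U=1) = 15/616
  weight(U=2) = 3/154
Total weight = 15/616 + 3/154 = 27/616
P(U=1 | obs) = 15/616 / 27/616 = 5/9
P(U=2 | obs) = 3/154 / 27/616 = 4/9

P(U = 1 | obs) = 5/9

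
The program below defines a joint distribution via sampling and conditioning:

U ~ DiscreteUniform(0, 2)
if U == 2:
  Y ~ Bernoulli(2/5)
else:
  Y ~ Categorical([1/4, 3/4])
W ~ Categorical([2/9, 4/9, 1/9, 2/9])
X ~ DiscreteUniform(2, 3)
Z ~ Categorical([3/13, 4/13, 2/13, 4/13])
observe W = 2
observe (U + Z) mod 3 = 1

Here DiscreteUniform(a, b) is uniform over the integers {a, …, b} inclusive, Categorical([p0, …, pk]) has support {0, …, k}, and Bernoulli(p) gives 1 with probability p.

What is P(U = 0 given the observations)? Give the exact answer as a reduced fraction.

Enumerate traces; 16 have nonzero weight after conditioning:
  (U=0, Y=0, W=2, X=2, Z=1) weight 1/702
  (U=0, Y=0, W=2, X=3, Z=1) weight 1/702
  (U=0, Y=1, W=2, X=2, Z=1) weight 1/234
  (U=0, Y=1, W=2, X=3, Z=1) weight 1/234
  (U=1, Y=0, W=2, X=2, Z=0) weight 1/936
  (U=1, Y=0, W=2, X=2, Z=3) weight 1/702
  (U=1, Y=0, W=2, X=3, Z=0) weight 1/936
  (U=1, Y=0, W=2, X=3, Z=3) weight 1/702
  (U=2, Y=0, W=2, X=2, Z=2) weight 1/585
  … 7 more
Group by U:
  weight(U=0) = 4/351
  weight(U=1) = 7/351
  weight(U=2) = 2/351
Total weight = 4/351 + 7/351 + 2/351 = 1/27
P(U=0 | obs) = 4/351 / 1/27 = 4/13
P(U=1 | obs) = 7/351 / 1/27 = 7/13
P(U=2 | obs) = 2/351 / 1/27 = 2/13

P(U = 0 | obs) = 4/13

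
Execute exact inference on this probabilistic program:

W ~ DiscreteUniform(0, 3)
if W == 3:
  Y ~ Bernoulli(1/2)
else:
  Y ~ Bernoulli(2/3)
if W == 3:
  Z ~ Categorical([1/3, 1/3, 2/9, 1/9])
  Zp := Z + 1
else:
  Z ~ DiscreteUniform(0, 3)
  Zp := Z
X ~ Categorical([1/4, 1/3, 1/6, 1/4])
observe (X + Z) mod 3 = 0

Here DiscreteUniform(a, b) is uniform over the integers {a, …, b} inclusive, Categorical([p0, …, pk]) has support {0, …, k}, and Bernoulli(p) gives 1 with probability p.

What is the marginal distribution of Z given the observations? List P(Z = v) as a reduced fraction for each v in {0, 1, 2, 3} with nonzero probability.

Enumerate traces; 48 have nonzero weight after conditioning:
  (W=0, Y=0, Z=0, X=0) weight 1/192
  (W=0, Y=0, Z=0, X=3) weight 1/192
  (W=0, Y=0, Z=1, X=2) weight 1/288
  (W=0, Y=0, Z=2, X=1) weight 1/144
  (W=0, Y=0, Z=3, X=0) weight 1/192
  (W=0, Y=0, Z=3, X=3) weight 1/192
  (W=0, Y=1, Z=0, X=0) weight 1/96
  (W=0, Y=1, Z=0, X=3) weight 1/96
  … 40 more
Group by Z:
  weight(Z=0) = 13/96
  weight(Z=1) = 13/288
  weight(Z=2) = 35/432
  weight(Z=3) = 31/288
Total weight = 13/96 + 13/288 + 35/432 + 31/288 = 319/864
P(Z=0 | obs) = 13/96 / 319/864 = 117/319
P(Z=1 | obs) = 13/288 / 319/864 = 39/319
P(Z=2 | obs) = 35/432 / 319/864 = 70/319
P(Z=3 | obs) = 31/288 / 319/864 = 93/319

P(Z=0) = 117/319, P(Z=1) = 39/319, P(Z=2) = 70/319, P(Z=3) = 93/319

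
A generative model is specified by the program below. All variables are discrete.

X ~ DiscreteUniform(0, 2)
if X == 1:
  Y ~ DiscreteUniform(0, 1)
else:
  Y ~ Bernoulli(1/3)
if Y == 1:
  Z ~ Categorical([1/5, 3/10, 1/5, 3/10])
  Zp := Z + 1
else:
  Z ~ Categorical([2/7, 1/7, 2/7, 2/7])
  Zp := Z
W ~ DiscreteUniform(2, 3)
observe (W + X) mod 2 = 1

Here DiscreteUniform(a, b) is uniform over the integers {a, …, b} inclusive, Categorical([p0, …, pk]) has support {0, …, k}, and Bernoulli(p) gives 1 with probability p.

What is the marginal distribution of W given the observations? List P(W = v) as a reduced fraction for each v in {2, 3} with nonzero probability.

P(W=2) = 1/3, P(W=3) = 2/3

Enumerate traces; 24 have nonzero weight after conditioning:
  (X=0, Y=0, Z=0, W=3) weight 2/63
  (X=0, Y=0, Z=1, W=3) weight 1/63
  (X=0, Y=0, Z=2, W=3) weight 2/63
  (X=0, Y=0, Z=3, W=3) weight 2/63
  (X=0, Y=1, Z=0, W=3) weight 1/90
  (X=0, Y=1, Z=1, W=3) weight 1/60
  (X=0, Y=1, Z=2, W=3) weight 1/90
  (X=0, Y=1, Z=3, W=3) weight 1/60
  (X=1, Y=0, Z=0, W=2) weight 1/42
  … 15 more
Group by W:
  weight(W=2) = 1/6
  weight(W=3) = 1/3
Total weight = 1/6 + 1/3 = 1/2
P(W=2 | obs) = 1/6 / 1/2 = 1/3
P(W=3 | obs) = 1/3 / 1/2 = 2/3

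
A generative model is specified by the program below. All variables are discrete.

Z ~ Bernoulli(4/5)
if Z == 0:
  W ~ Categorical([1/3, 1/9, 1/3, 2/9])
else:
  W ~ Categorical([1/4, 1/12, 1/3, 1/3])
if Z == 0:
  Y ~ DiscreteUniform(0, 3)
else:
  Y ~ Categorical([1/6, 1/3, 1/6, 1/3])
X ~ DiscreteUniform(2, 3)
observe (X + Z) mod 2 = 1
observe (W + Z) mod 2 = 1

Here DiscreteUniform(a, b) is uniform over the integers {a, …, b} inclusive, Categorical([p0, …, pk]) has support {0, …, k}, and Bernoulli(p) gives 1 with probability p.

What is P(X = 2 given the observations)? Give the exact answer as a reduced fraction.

Enumerate traces; 16 have nonzero weight after conditioning:
  (Z=0, W=1, Y=0, X=3) weight 1/360
  (Z=0, W=1, Y=1, X=3) weight 1/360
  (Z=0, W=1, Y=2, X=3) weight 1/360
  (Z=0, W=1, Y=3, X=3) weight 1/360
  (Z=0, W=3, Y=0, X=3) weight 1/180
  (Z=0, W=3, Y=1, X=3) weight 1/180
  (Z=0, W=3, Y=2, X=3) weight 1/180
  (Z=0, W=3, Y=3, X=3) weight 1/180
  (Z=1, W=0, Y=0, X=2) weight 1/60
  … 7 more
Group by X:
  weight(X=2) = 7/30
  weight(X=3) = 1/30
Total weight = 7/30 + 1/30 = 4/15
P(X=2 | obs) = 7/30 / 4/15 = 7/8
P(X=3 | obs) = 1/30 / 4/15 = 1/8

P(X = 2 | obs) = 7/8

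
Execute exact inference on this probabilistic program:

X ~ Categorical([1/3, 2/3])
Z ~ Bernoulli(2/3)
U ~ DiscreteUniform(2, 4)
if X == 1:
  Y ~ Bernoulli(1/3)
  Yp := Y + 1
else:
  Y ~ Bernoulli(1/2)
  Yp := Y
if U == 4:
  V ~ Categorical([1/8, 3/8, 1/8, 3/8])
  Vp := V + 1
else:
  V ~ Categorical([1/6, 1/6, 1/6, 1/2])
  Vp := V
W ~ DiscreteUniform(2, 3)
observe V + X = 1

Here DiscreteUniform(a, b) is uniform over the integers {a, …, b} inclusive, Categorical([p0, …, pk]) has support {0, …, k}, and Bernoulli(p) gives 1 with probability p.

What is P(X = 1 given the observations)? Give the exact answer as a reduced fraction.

P(X = 1 | obs) = 22/39

Enumerate traces; 48 have nonzero weight after conditioning:
  (X=0, Z=0, U=2, Y=0, V=1, W=2) weight 1/648
  (X=0, Z=0, U=2, Y=0, V=1, W=3) weight 1/648
  (X=0, Z=0, U=2, Y=1, V=1, W=2) weight 1/648
  (X=0, Z=0, U=2, Y=1, V=1, W=3) weight 1/648
  (X=0, Z=0, U=3, Y=0, V=1, W=2) weight 1/648
  (X=0, Z=0, U=3, Y=0, V=1, W=3) weight 1/648
  (X=0, Z=0, U=3, Y=1, V=1, W=2) weight 1/648
  (X=0, Z=0, U=3, Y=1, V=1, W=3) weight 1/648
  (X=1, Z=0, U=2, Y=0, V=0, W=2) weight 1/243
  … 39 more
Group by X:
  weight(X=0) = 17/216
  weight(X=1) = 11/108
Total weight = 17/216 + 11/108 = 13/72
P(X=0 | obs) = 17/216 / 13/72 = 17/39
P(X=1 | obs) = 11/108 / 13/72 = 22/39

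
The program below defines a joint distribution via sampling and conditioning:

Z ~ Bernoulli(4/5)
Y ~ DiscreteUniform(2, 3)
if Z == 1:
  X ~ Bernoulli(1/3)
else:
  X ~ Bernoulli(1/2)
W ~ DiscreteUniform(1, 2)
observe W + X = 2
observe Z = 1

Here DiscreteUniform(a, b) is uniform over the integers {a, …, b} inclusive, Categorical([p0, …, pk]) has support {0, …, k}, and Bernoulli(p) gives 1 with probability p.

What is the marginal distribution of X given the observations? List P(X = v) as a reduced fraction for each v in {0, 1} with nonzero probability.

P(X=0) = 2/3, P(X=1) = 1/3

Enumerate traces; 4 have nonzero weight after conditioning:
  (Z=1, Y=2, X=0, W=2) weight 2/15
  (Z=1, Y=2, X=1, W=1) weight 1/15
  (Z=1, Y=3, X=0, W=2) weight 2/15
  (Z=1, Y=3, X=1, W=1) weight 1/15
Group by X:
  weight(X=0) = 4/15
  weight(X=1) = 2/15
Total weight = 4/15 + 2/15 = 2/5
P(X=0 | obs) = 4/15 / 2/5 = 2/3
P(X=1 | obs) = 2/15 / 2/5 = 1/3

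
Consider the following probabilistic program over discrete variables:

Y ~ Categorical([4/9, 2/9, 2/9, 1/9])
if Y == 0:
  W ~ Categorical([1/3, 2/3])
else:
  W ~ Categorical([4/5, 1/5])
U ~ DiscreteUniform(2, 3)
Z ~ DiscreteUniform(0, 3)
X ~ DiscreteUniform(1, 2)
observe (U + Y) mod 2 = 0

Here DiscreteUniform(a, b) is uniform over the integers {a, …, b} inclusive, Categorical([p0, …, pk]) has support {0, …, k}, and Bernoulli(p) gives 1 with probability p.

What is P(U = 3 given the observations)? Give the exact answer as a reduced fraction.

Enumerate traces; 64 have nonzero weight after conditioning:
  (Y=0, W=0, U=2, Z=0, X=1) weight 1/108
  (Y=0, W=0, U=2, Z=0, X=2) weight 1/108
  (Y=0, W=0, U=2, Z=1, X=1) weight 1/108
  (Y=0, W=0, U=2, Z=1, X=2) weight 1/108
  (Y=0, W=0, U=2, Z=2, X=1) weight 1/108
  (Y=0, W=0, U=2, Z=2, X=2) weight 1/108
  (Y=0, W=0, U=2, Z=3, X=1) weight 1/108
  (Y=0, W=0, U=2, Z=3, X=2) weight 1/108
  (Y=1, W=0, U=3, Z=0, X=1) weight 1/90
  … 55 more
Group by U:
  weight(U=2) = 1/3
  weight(U=3) = 1/6
Total weight = 1/3 + 1/6 = 1/2
P(U=2 | obs) = 1/3 / 1/2 = 2/3
P(U=3 | obs) = 1/6 / 1/2 = 1/3

P(U = 3 | obs) = 1/3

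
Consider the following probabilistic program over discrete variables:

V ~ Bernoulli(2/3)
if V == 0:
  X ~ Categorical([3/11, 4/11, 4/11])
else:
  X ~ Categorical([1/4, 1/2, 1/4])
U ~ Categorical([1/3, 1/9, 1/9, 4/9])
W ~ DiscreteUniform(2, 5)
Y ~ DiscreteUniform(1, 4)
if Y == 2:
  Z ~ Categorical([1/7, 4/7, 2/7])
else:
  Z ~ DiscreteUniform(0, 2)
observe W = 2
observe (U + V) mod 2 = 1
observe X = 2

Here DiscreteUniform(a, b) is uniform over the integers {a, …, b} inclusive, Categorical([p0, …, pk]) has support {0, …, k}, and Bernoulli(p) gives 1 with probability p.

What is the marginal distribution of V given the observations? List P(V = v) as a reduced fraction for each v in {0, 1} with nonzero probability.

Enumerate traces; 48 have nonzero weight after conditioning:
  (V=0, X=2, U=1, W=2, Y=1, Z=0) weight 1/3564
  (V=0, X=2, U=1, W=2, Y=1, Z=1) weight 1/3564
  (V=0, X=2, U=1, W=2, Y=1, Z=2) weight 1/3564
  (V=0, X=2, U=1, W=2, Y=2, Z=0) weight 1/8316
  (V=0, X=2, U=1, W=2, Y=2, Z=1) weight 1/2079
  (V=0, X=2, U=1, W=2, Y=2, Z=2) weight 1/4158
  (V=0, X=2, U=1, W=2, Y=3, Z=0) weight 1/3564
  (V=0, X=2, U=1, W=2, Y=3, Z=1) weight 1/3564
  (V=1, X=2, U=0, W=2, Y=1, Z=0) weight 1/864
  … 39 more
Group by V:
  weight(V=0) = 5/297
  weight(V=1) = 1/54
Total weight = 5/297 + 1/54 = 7/198
P(V=0 | obs) = 5/297 / 7/198 = 10/21
P(V=1 | obs) = 1/54 / 7/198 = 11/21

P(V=0) = 10/21, P(V=1) = 11/21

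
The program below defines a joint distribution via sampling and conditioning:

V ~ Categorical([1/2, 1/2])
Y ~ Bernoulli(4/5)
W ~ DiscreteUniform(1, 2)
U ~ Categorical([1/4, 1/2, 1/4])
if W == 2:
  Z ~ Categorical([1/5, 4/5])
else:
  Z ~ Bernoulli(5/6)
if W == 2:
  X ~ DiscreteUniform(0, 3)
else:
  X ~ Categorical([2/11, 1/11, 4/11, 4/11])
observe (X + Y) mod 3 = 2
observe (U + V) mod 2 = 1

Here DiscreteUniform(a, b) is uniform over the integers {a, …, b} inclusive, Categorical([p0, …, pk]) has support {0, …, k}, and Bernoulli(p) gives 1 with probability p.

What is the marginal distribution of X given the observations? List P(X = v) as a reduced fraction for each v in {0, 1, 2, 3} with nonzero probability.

P(X=1) = 20/29, P(X=2) = 9/29

Enumerate traces; 24 have nonzero weight after conditioning:
  (V=0, Y=0, W=1, U=1, Z=0, X=2) weight 1/660
  (V=0, Y=0, W=1, U=1, Z=1, X=2) weight 1/132
  (V=0, Y=0, W=2, U=1, Z=0, X=2) weight 1/800
  (V=0, Y=0, W=2, U=1, Z=1, X=2) weight 1/200
  (V=0, Y=1, W=1, U=1, Z=0, X=1) weight 1/660
  (V=0, Y=1, W=1, U=1, Z=1, X=1) weight 1/132
  (V=0, Y=1, W=2, U=1, Z=0, X=1) weight 1/200
  (V=0, Y=1, W=2, U=1, Z=1, X=1) weight 1/50
  … 16 more
Group by X:
  weight(X=1) = 3/44
  weight(X=2) = 27/880
Total weight = 3/44 + 27/880 = 87/880
P(X=1 | obs) = 3/44 / 87/880 = 20/29
P(X=2 | obs) = 27/880 / 87/880 = 9/29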